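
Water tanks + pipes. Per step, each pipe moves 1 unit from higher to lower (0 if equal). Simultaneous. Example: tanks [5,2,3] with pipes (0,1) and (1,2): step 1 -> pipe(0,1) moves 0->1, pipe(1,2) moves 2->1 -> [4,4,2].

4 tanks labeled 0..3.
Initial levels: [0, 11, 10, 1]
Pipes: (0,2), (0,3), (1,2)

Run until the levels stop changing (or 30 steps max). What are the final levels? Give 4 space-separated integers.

Step 1: flows [2->0,3->0,1->2] -> levels [2 10 10 0]
Step 2: flows [2->0,0->3,1=2] -> levels [2 10 9 1]
Step 3: flows [2->0,0->3,1->2] -> levels [2 9 9 2]
Step 4: flows [2->0,0=3,1=2] -> levels [3 9 8 2]
Step 5: flows [2->0,0->3,1->2] -> levels [3 8 8 3]
Step 6: flows [2->0,0=3,1=2] -> levels [4 8 7 3]
Step 7: flows [2->0,0->3,1->2] -> levels [4 7 7 4]
Step 8: flows [2->0,0=3,1=2] -> levels [5 7 6 4]
Step 9: flows [2->0,0->3,1->2] -> levels [5 6 6 5]
Step 10: flows [2->0,0=3,1=2] -> levels [6 6 5 5]
Step 11: flows [0->2,0->3,1->2] -> levels [4 5 7 6]
Step 12: flows [2->0,3->0,2->1] -> levels [6 6 5 5]
  -> period-2 cycle: step 12 state = step 10 state; never stabilizes
  -> state at step 30: (30-10) mod 2 = 0, same as step 10 -> [6 6 5 5]

Answer: 6 6 5 5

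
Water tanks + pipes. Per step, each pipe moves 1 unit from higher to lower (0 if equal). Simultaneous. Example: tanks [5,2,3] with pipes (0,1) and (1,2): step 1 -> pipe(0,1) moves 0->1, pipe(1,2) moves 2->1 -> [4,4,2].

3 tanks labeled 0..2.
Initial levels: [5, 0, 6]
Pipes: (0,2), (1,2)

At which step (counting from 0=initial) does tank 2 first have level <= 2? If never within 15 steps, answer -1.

Step 1: flows [2->0,2->1] -> levels [6 1 4]
Step 2: flows [0->2,2->1] -> levels [5 2 4]
Step 3: flows [0->2,2->1] -> levels [4 3 4]
Step 4: flows [0=2,2->1] -> levels [4 4 3]
Step 5: flows [0->2,1->2] -> levels [3 3 5]
Step 6: flows [2->0,2->1] -> levels [4 4 3]
  -> period-2 cycle (repeats step 4); tank 2 never drops to <=2
Tank 2 never reaches <=2 within 15 steps

Answer: -1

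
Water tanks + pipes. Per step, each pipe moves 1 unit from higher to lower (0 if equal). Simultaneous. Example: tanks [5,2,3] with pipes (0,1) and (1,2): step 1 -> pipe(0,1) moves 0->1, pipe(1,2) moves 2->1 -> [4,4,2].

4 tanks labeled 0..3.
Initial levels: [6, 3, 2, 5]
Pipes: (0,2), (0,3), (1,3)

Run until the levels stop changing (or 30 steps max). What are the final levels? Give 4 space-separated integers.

Step 1: flows [0->2,0->3,3->1] -> levels [4 4 3 5]
Step 2: flows [0->2,3->0,3->1] -> levels [4 5 4 3]
Step 3: flows [0=2,0->3,1->3] -> levels [3 4 4 5]
Step 4: flows [2->0,3->0,3->1] -> levels [5 5 3 3]
Step 5: flows [0->2,0->3,1->3] -> levels [3 4 4 5]
  -> period-2 cycle: step 5 state = step 3 state; never stabilizes
  -> state at step 30: (30-3) mod 2 = 1, same as step 4 -> [5 5 3 3]

Answer: 5 5 3 3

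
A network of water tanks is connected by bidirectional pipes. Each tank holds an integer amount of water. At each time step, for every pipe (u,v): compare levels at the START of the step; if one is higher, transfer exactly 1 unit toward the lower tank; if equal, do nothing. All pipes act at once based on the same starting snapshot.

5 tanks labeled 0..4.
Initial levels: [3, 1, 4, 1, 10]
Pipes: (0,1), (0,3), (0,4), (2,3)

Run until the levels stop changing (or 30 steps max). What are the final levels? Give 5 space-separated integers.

Answer: 5 4 4 2 4

Derivation:
Step 1: flows [0->1,0->3,4->0,2->3] -> levels [2 2 3 3 9]
Step 2: flows [0=1,3->0,4->0,2=3] -> levels [4 2 3 2 8]
Step 3: flows [0->1,0->3,4->0,2->3] -> levels [3 3 2 4 7]
Step 4: flows [0=1,3->0,4->0,3->2] -> levels [5 3 3 2 6]
Step 5: flows [0->1,0->3,4->0,2->3] -> levels [4 4 2 4 5]
Step 6: flows [0=1,0=3,4->0,3->2] -> levels [5 4 3 3 4]
Step 7: flows [0->1,0->3,0->4,2=3] -> levels [2 5 3 4 5]
Step 8: flows [1->0,3->0,4->0,3->2] -> levels [5 4 4 2 4]
Step 9: flows [0->1,0->3,0->4,2->3] -> levels [2 5 3 4 5]
  -> period-2 cycle: step 9 state = step 7 state; never stabilizes
  -> state at step 30: (30-7) mod 2 = 1, same as step 8 -> [5 4 4 2 4]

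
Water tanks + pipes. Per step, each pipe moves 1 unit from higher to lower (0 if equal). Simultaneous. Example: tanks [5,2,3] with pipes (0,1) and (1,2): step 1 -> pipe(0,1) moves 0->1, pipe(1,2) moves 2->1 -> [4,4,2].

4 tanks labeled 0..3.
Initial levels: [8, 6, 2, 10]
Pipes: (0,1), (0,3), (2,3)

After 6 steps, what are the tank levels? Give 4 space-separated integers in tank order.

Step 1: flows [0->1,3->0,3->2] -> levels [8 7 3 8]
Step 2: flows [0->1,0=3,3->2] -> levels [7 8 4 7]
Step 3: flows [1->0,0=3,3->2] -> levels [8 7 5 6]
Step 4: flows [0->1,0->3,3->2] -> levels [6 8 6 6]
Step 5: flows [1->0,0=3,2=3] -> levels [7 7 6 6]
Step 6: flows [0=1,0->3,2=3] -> levels [6 7 6 7]

Answer: 6 7 6 7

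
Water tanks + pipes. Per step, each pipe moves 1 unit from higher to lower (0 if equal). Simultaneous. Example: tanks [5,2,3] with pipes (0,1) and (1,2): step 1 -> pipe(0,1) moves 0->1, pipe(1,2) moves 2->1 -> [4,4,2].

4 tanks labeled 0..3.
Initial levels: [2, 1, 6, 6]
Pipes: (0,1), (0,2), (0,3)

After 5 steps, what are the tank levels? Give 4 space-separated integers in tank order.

Answer: 3 4 4 4

Derivation:
Step 1: flows [0->1,2->0,3->0] -> levels [3 2 5 5]
Step 2: flows [0->1,2->0,3->0] -> levels [4 3 4 4]
Step 3: flows [0->1,0=2,0=3] -> levels [3 4 4 4]
Step 4: flows [1->0,2->0,3->0] -> levels [6 3 3 3]
Step 5: flows [0->1,0->2,0->3] -> levels [3 4 4 4]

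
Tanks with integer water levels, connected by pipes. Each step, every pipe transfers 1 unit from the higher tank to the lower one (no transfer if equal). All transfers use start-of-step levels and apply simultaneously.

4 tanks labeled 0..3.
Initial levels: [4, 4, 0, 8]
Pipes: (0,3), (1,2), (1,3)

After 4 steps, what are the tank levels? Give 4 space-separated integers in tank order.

Answer: 5 4 3 4

Derivation:
Step 1: flows [3->0,1->2,3->1] -> levels [5 4 1 6]
Step 2: flows [3->0,1->2,3->1] -> levels [6 4 2 4]
Step 3: flows [0->3,1->2,1=3] -> levels [5 3 3 5]
Step 4: flows [0=3,1=2,3->1] -> levels [5 4 3 4]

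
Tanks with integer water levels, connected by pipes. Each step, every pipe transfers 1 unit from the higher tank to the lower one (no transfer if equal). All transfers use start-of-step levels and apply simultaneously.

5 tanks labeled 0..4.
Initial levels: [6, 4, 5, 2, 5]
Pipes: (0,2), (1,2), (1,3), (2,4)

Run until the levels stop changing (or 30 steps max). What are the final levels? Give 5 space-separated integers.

Answer: 5 5 3 4 5

Derivation:
Step 1: flows [0->2,2->1,1->3,2=4] -> levels [5 4 5 3 5]
Step 2: flows [0=2,2->1,1->3,2=4] -> levels [5 4 4 4 5]
Step 3: flows [0->2,1=2,1=3,4->2] -> levels [4 4 6 4 4]
Step 4: flows [2->0,2->1,1=3,2->4] -> levels [5 5 3 4 5]
Step 5: flows [0->2,1->2,1->3,4->2] -> levels [4 3 6 5 4]
Step 6: flows [2->0,2->1,3->1,2->4] -> levels [5 5 3 4 5]
  -> period-2 cycle: step 6 state = step 4 state; never stabilizes
  -> state at step 30: (30-4) mod 2 = 0, same as step 4 -> [5 5 3 4 5]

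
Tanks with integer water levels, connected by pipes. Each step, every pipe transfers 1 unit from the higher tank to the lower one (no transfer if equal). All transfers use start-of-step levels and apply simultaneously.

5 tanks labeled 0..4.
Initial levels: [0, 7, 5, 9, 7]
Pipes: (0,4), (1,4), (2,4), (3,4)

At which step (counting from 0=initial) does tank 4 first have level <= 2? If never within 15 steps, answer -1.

Answer: -1

Derivation:
Step 1: flows [4->0,1=4,4->2,3->4] -> levels [1 7 6 8 6]
Step 2: flows [4->0,1->4,2=4,3->4] -> levels [2 6 6 7 7]
Step 3: flows [4->0,4->1,4->2,3=4] -> levels [3 7 7 7 4]
Step 4: flows [4->0,1->4,2->4,3->4] -> levels [4 6 6 6 6]
Step 5: flows [4->0,1=4,2=4,3=4] -> levels [5 6 6 6 5]
Step 6: flows [0=4,1->4,2->4,3->4] -> levels [5 5 5 5 8]
Step 7: flows [4->0,4->1,4->2,4->3] -> levels [6 6 6 6 4]
Step 8: flows [0->4,1->4,2->4,3->4] -> levels [5 5 5 5 8]
  -> period-2 cycle (repeats step 6); tank 4 never drops to <=2
Tank 4 never reaches <=2 within 15 steps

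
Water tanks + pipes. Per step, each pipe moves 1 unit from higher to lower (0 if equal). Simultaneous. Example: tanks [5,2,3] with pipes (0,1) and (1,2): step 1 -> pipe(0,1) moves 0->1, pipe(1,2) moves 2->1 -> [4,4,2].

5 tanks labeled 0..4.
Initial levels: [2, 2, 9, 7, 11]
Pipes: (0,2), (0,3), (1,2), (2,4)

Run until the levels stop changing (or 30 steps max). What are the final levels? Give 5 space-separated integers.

Answer: 7 7 4 6 7

Derivation:
Step 1: flows [2->0,3->0,2->1,4->2] -> levels [4 3 8 6 10]
Step 2: flows [2->0,3->0,2->1,4->2] -> levels [6 4 7 5 9]
Step 3: flows [2->0,0->3,2->1,4->2] -> levels [6 5 6 6 8]
Step 4: flows [0=2,0=3,2->1,4->2] -> levels [6 6 6 6 7]
Step 5: flows [0=2,0=3,1=2,4->2] -> levels [6 6 7 6 6]
Step 6: flows [2->0,0=3,2->1,2->4] -> levels [7 7 4 6 7]
Step 7: flows [0->2,0->3,1->2,4->2] -> levels [5 6 7 7 6]
Step 8: flows [2->0,3->0,2->1,2->4] -> levels [7 7 4 6 7]
  -> period-2 cycle: step 8 state = step 6 state; never stabilizes
  -> state at step 30: (30-6) mod 2 = 0, same as step 6 -> [7 7 4 6 7]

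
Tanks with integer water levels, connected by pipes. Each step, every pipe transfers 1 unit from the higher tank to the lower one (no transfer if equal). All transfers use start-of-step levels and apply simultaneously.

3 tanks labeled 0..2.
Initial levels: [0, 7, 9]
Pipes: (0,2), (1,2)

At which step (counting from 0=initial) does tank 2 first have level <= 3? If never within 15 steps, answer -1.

Answer: -1

Derivation:
Step 1: flows [2->0,2->1] -> levels [1 8 7]
Step 2: flows [2->0,1->2] -> levels [2 7 7]
Step 3: flows [2->0,1=2] -> levels [3 7 6]
Step 4: flows [2->0,1->2] -> levels [4 6 6]
Step 5: flows [2->0,1=2] -> levels [5 6 5]
Step 6: flows [0=2,1->2] -> levels [5 5 6]
Step 7: flows [2->0,2->1] -> levels [6 6 4]
Step 8: flows [0->2,1->2] -> levels [5 5 6]
  -> period-2 cycle (repeats step 6); tank 2 never drops to <=3
Tank 2 never reaches <=3 within 15 steps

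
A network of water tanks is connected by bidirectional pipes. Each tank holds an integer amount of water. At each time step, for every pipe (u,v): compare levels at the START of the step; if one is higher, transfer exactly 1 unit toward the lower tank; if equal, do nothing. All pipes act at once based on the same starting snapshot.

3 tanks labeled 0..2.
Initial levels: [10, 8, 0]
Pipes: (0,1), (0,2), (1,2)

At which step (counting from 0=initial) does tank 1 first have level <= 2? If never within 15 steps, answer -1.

Answer: -1

Derivation:
Step 1: flows [0->1,0->2,1->2] -> levels [8 8 2]
Step 2: flows [0=1,0->2,1->2] -> levels [7 7 4]
Step 3: flows [0=1,0->2,1->2] -> levels [6 6 6]
Step 4: flows [0=1,0=2,1=2] -> levels [6 6 6]
  -> stable; tank 1 stays at 6 > 2
Tank 1 never reaches <=2 within 15 steps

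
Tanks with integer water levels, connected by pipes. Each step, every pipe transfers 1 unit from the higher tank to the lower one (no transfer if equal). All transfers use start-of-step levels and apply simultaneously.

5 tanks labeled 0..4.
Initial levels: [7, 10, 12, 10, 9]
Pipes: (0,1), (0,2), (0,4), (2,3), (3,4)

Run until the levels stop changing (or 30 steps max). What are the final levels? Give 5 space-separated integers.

Step 1: flows [1->0,2->0,4->0,2->3,3->4] -> levels [10 9 10 10 9]
Step 2: flows [0->1,0=2,0->4,2=3,3->4] -> levels [8 10 10 9 11]
Step 3: flows [1->0,2->0,4->0,2->3,4->3] -> levels [11 9 8 11 9]
Step 4: flows [0->1,0->2,0->4,3->2,3->4] -> levels [8 10 10 9 11]
  -> period-2 cycle: step 4 state = step 2 state; never stabilizes
  -> state at step 30: (30-2) mod 2 = 0, same as step 2 -> [8 10 10 9 11]

Answer: 8 10 10 9 11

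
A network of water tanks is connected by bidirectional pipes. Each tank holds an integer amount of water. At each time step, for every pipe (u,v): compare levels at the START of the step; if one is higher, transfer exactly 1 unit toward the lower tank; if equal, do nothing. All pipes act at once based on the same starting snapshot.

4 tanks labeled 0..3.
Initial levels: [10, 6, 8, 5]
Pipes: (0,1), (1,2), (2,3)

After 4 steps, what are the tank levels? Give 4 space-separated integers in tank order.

Answer: 7 8 7 7

Derivation:
Step 1: flows [0->1,2->1,2->3] -> levels [9 8 6 6]
Step 2: flows [0->1,1->2,2=3] -> levels [8 8 7 6]
Step 3: flows [0=1,1->2,2->3] -> levels [8 7 7 7]
Step 4: flows [0->1,1=2,2=3] -> levels [7 8 7 7]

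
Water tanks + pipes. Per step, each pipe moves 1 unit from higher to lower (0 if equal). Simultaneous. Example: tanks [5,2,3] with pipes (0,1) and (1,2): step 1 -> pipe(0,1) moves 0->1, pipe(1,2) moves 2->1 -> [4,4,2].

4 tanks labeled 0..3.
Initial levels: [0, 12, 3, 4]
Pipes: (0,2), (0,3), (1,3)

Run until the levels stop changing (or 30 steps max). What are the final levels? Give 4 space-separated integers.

Step 1: flows [2->0,3->0,1->3] -> levels [2 11 2 4]
Step 2: flows [0=2,3->0,1->3] -> levels [3 10 2 4]
Step 3: flows [0->2,3->0,1->3] -> levels [3 9 3 4]
Step 4: flows [0=2,3->0,1->3] -> levels [4 8 3 4]
Step 5: flows [0->2,0=3,1->3] -> levels [3 7 4 5]
Step 6: flows [2->0,3->0,1->3] -> levels [5 6 3 5]
Step 7: flows [0->2,0=3,1->3] -> levels [4 5 4 6]
Step 8: flows [0=2,3->0,3->1] -> levels [5 6 4 4]
Step 9: flows [0->2,0->3,1->3] -> levels [3 5 5 6]
Step 10: flows [2->0,3->0,3->1] -> levels [5 6 4 4]
  -> period-2 cycle: step 10 state = step 8 state; never stabilizes
  -> state at step 30: (30-8) mod 2 = 0, same as step 8 -> [5 6 4 4]

Answer: 5 6 4 4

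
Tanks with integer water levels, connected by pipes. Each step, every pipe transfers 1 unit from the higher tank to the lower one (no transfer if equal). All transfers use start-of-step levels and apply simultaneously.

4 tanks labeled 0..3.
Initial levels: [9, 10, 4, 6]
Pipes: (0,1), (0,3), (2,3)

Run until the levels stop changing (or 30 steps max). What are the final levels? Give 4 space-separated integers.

Step 1: flows [1->0,0->3,3->2] -> levels [9 9 5 6]
Step 2: flows [0=1,0->3,3->2] -> levels [8 9 6 6]
Step 3: flows [1->0,0->3,2=3] -> levels [8 8 6 7]
Step 4: flows [0=1,0->3,3->2] -> levels [7 8 7 7]
Step 5: flows [1->0,0=3,2=3] -> levels [8 7 7 7]
Step 6: flows [0->1,0->3,2=3] -> levels [6 8 7 8]
Step 7: flows [1->0,3->0,3->2] -> levels [8 7 8 6]
Step 8: flows [0->1,0->3,2->3] -> levels [6 8 7 8]
  -> period-2 cycle: step 8 state = step 6 state; never stabilizes
  -> state at step 30: (30-6) mod 2 = 0, same as step 6 -> [6 8 7 8]

Answer: 6 8 7 8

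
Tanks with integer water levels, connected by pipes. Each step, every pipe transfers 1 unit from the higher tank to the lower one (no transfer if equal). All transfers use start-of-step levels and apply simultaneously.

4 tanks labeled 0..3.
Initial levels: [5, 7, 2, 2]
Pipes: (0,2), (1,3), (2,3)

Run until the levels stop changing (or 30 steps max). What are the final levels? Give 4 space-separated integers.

Answer: 3 5 5 3

Derivation:
Step 1: flows [0->2,1->3,2=3] -> levels [4 6 3 3]
Step 2: flows [0->2,1->3,2=3] -> levels [3 5 4 4]
Step 3: flows [2->0,1->3,2=3] -> levels [4 4 3 5]
Step 4: flows [0->2,3->1,3->2] -> levels [3 5 5 3]
Step 5: flows [2->0,1->3,2->3] -> levels [4 4 3 5]
  -> period-2 cycle: step 5 state = step 3 state; never stabilizes
  -> state at step 30: (30-3) mod 2 = 1, same as step 4 -> [3 5 5 3]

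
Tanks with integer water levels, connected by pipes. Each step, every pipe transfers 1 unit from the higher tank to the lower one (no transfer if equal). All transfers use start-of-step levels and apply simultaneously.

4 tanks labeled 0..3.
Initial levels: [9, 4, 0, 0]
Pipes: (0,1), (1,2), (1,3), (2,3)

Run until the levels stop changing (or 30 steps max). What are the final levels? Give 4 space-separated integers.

Step 1: flows [0->1,1->2,1->3,2=3] -> levels [8 3 1 1]
Step 2: flows [0->1,1->2,1->3,2=3] -> levels [7 2 2 2]
Step 3: flows [0->1,1=2,1=3,2=3] -> levels [6 3 2 2]
Step 4: flows [0->1,1->2,1->3,2=3] -> levels [5 2 3 3]
Step 5: flows [0->1,2->1,3->1,2=3] -> levels [4 5 2 2]
Step 6: flows [1->0,1->2,1->3,2=3] -> levels [5 2 3 3]
  -> period-2 cycle: step 6 state = step 4 state; never stabilizes
  -> state at step 30: (30-4) mod 2 = 0, same as step 4 -> [5 2 3 3]

Answer: 5 2 3 3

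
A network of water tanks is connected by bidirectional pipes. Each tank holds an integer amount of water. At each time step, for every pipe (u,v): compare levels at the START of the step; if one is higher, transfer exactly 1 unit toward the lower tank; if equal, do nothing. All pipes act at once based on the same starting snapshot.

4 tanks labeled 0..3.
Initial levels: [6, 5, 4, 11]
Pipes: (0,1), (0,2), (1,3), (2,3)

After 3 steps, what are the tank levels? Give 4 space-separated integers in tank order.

Step 1: flows [0->1,0->2,3->1,3->2] -> levels [4 7 6 9]
Step 2: flows [1->0,2->0,3->1,3->2] -> levels [6 7 6 7]
Step 3: flows [1->0,0=2,1=3,3->2] -> levels [7 6 7 6]

Answer: 7 6 7 6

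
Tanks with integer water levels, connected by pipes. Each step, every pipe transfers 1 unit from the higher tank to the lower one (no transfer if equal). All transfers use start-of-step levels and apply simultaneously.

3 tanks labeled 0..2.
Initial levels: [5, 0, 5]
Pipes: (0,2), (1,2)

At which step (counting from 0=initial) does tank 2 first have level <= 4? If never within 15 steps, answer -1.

Answer: 1

Derivation:
Step 1: flows [0=2,2->1] -> levels [5 1 4]
Tank 2 first reaches <=4 at step 1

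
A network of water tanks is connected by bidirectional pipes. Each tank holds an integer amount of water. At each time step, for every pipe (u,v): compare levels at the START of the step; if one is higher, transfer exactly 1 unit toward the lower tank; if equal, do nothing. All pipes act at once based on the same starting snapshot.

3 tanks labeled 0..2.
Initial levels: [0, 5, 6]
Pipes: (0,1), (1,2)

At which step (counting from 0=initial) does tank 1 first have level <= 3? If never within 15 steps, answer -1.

Step 1: flows [1->0,2->1] -> levels [1 5 5]
Step 2: flows [1->0,1=2] -> levels [2 4 5]
Step 3: flows [1->0,2->1] -> levels [3 4 4]
Step 4: flows [1->0,1=2] -> levels [4 3 4]
Tank 1 first reaches <=3 at step 4

Answer: 4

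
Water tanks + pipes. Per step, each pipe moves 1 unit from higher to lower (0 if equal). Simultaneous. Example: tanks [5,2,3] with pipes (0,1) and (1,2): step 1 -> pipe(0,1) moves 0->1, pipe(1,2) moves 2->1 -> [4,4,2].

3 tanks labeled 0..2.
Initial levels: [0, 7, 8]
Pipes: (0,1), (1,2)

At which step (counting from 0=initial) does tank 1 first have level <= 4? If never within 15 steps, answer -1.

Step 1: flows [1->0,2->1] -> levels [1 7 7]
Step 2: flows [1->0,1=2] -> levels [2 6 7]
Step 3: flows [1->0,2->1] -> levels [3 6 6]
Step 4: flows [1->0,1=2] -> levels [4 5 6]
Step 5: flows [1->0,2->1] -> levels [5 5 5]
Step 6: flows [0=1,1=2] -> levels [5 5 5]
  -> stable; tank 1 stays at 5 > 4
Tank 1 never reaches <=4 within 15 steps

Answer: -1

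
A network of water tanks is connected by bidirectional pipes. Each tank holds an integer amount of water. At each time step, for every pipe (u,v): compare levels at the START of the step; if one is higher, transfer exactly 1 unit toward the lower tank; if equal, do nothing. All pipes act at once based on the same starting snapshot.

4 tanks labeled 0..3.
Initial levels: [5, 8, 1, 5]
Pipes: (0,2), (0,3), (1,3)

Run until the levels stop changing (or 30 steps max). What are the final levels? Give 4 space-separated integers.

Answer: 6 5 4 4

Derivation:
Step 1: flows [0->2,0=3,1->3] -> levels [4 7 2 6]
Step 2: flows [0->2,3->0,1->3] -> levels [4 6 3 6]
Step 3: flows [0->2,3->0,1=3] -> levels [4 6 4 5]
Step 4: flows [0=2,3->0,1->3] -> levels [5 5 4 5]
Step 5: flows [0->2,0=3,1=3] -> levels [4 5 5 5]
Step 6: flows [2->0,3->0,1=3] -> levels [6 5 4 4]
Step 7: flows [0->2,0->3,1->3] -> levels [4 4 5 6]
Step 8: flows [2->0,3->0,3->1] -> levels [6 5 4 4]
  -> period-2 cycle: step 8 state = step 6 state; never stabilizes
  -> state at step 30: (30-6) mod 2 = 0, same as step 6 -> [6 5 4 4]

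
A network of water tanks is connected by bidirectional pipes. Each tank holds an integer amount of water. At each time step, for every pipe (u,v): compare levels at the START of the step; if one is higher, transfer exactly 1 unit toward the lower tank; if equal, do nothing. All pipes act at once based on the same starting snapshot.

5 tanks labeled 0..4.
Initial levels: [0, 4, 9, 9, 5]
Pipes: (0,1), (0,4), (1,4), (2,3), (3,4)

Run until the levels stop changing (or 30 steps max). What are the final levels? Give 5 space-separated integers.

Answer: 6 5 5 7 4

Derivation:
Step 1: flows [1->0,4->0,4->1,2=3,3->4] -> levels [2 4 9 8 4]
Step 2: flows [1->0,4->0,1=4,2->3,3->4] -> levels [4 3 8 8 4]
Step 3: flows [0->1,0=4,4->1,2=3,3->4] -> levels [3 5 8 7 4]
Step 4: flows [1->0,4->0,1->4,2->3,3->4] -> levels [5 3 7 7 5]
Step 5: flows [0->1,0=4,4->1,2=3,3->4] -> levels [4 5 7 6 5]
Step 6: flows [1->0,4->0,1=4,2->3,3->4] -> levels [6 4 6 6 5]
Step 7: flows [0->1,0->4,4->1,2=3,3->4] -> levels [4 6 6 5 6]
Step 8: flows [1->0,4->0,1=4,2->3,4->3] -> levels [6 5 5 7 4]
Step 9: flows [0->1,0->4,1->4,3->2,3->4] -> levels [4 5 6 5 7]
Step 10: flows [1->0,4->0,4->1,2->3,4->3] -> levels [6 5 5 7 4]
  -> period-2 cycle: step 10 state = step 8 state; never stabilizes
  -> state at step 30: (30-8) mod 2 = 0, same as step 8 -> [6 5 5 7 4]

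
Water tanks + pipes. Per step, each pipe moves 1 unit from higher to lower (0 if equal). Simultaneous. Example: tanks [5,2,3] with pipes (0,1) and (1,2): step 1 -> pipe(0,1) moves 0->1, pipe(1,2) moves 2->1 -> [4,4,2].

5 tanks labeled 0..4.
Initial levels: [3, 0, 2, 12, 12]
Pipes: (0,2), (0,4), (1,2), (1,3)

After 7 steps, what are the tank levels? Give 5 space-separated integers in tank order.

Step 1: flows [0->2,4->0,2->1,3->1] -> levels [3 2 2 11 11]
Step 2: flows [0->2,4->0,1=2,3->1] -> levels [3 3 3 10 10]
Step 3: flows [0=2,4->0,1=2,3->1] -> levels [4 4 3 9 9]
Step 4: flows [0->2,4->0,1->2,3->1] -> levels [4 4 5 8 8]
Step 5: flows [2->0,4->0,2->1,3->1] -> levels [6 6 3 7 7]
Step 6: flows [0->2,4->0,1->2,3->1] -> levels [6 6 5 6 6]
Step 7: flows [0->2,0=4,1->2,1=3] -> levels [5 5 7 6 6]

Answer: 5 5 7 6 6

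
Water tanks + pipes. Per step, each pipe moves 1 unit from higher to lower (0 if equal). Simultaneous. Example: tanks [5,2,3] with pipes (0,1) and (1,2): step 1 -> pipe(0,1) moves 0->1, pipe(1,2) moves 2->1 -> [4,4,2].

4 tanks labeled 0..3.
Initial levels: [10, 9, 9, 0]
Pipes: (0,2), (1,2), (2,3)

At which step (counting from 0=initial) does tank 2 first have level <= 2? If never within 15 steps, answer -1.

Step 1: flows [0->2,1=2,2->3] -> levels [9 9 9 1]
Step 2: flows [0=2,1=2,2->3] -> levels [9 9 8 2]
Step 3: flows [0->2,1->2,2->3] -> levels [8 8 9 3]
Step 4: flows [2->0,2->1,2->3] -> levels [9 9 6 4]
Step 5: flows [0->2,1->2,2->3] -> levels [8 8 7 5]
Step 6: flows [0->2,1->2,2->3] -> levels [7 7 8 6]
Step 7: flows [2->0,2->1,2->3] -> levels [8 8 5 7]
Step 8: flows [0->2,1->2,3->2] -> levels [7 7 8 6]
  -> period-2 cycle (repeats step 6); tank 2 never drops to <=2
Tank 2 never reaches <=2 within 15 steps

Answer: -1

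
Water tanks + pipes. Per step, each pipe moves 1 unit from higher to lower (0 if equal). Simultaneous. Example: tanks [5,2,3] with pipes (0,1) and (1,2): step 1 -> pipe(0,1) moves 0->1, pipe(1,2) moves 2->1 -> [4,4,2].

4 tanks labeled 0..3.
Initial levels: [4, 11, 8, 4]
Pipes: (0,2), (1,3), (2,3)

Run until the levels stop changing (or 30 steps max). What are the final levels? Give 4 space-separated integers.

Answer: 7 7 5 8

Derivation:
Step 1: flows [2->0,1->3,2->3] -> levels [5 10 6 6]
Step 2: flows [2->0,1->3,2=3] -> levels [6 9 5 7]
Step 3: flows [0->2,1->3,3->2] -> levels [5 8 7 7]
Step 4: flows [2->0,1->3,2=3] -> levels [6 7 6 8]
Step 5: flows [0=2,3->1,3->2] -> levels [6 8 7 6]
Step 6: flows [2->0,1->3,2->3] -> levels [7 7 5 8]
Step 7: flows [0->2,3->1,3->2] -> levels [6 8 7 6]
  -> period-2 cycle: step 7 state = step 5 state; never stabilizes
  -> state at step 30: (30-5) mod 2 = 1, same as step 6 -> [7 7 5 8]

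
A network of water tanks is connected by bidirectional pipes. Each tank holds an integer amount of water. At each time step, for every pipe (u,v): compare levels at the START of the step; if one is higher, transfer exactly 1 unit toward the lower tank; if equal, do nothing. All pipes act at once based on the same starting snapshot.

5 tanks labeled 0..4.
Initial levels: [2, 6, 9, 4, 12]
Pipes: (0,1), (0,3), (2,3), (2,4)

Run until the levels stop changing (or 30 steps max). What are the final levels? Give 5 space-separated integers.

Step 1: flows [1->0,3->0,2->3,4->2] -> levels [4 5 9 4 11]
Step 2: flows [1->0,0=3,2->3,4->2] -> levels [5 4 9 5 10]
Step 3: flows [0->1,0=3,2->3,4->2] -> levels [4 5 9 6 9]
Step 4: flows [1->0,3->0,2->3,2=4] -> levels [6 4 8 6 9]
Step 5: flows [0->1,0=3,2->3,4->2] -> levels [5 5 8 7 8]
Step 6: flows [0=1,3->0,2->3,2=4] -> levels [6 5 7 7 8]
Step 7: flows [0->1,3->0,2=3,4->2] -> levels [6 6 8 6 7]
Step 8: flows [0=1,0=3,2->3,2->4] -> levels [6 6 6 7 8]
Step 9: flows [0=1,3->0,3->2,4->2] -> levels [7 6 8 5 7]
Step 10: flows [0->1,0->3,2->3,2->4] -> levels [5 7 6 7 8]
Step 11: flows [1->0,3->0,3->2,4->2] -> levels [7 6 8 5 7]
  -> period-2 cycle: step 11 state = step 9 state; never stabilizes
  -> state at step 30: (30-9) mod 2 = 1, same as step 10 -> [5 7 6 7 8]

Answer: 5 7 6 7 8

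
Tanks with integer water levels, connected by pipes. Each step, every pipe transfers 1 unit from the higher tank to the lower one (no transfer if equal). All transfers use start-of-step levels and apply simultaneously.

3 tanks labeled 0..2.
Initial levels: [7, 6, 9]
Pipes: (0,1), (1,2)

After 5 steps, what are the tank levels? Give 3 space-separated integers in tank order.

Step 1: flows [0->1,2->1] -> levels [6 8 8]
Step 2: flows [1->0,1=2] -> levels [7 7 8]
Step 3: flows [0=1,2->1] -> levels [7 8 7]
Step 4: flows [1->0,1->2] -> levels [8 6 8]
Step 5: flows [0->1,2->1] -> levels [7 8 7]

Answer: 7 8 7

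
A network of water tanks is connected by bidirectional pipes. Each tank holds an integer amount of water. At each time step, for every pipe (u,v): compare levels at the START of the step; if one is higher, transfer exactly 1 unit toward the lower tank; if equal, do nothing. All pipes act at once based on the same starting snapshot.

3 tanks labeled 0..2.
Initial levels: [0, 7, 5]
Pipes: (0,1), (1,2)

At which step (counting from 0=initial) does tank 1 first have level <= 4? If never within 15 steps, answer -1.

Answer: 3

Derivation:
Step 1: flows [1->0,1->2] -> levels [1 5 6]
Step 2: flows [1->0,2->1] -> levels [2 5 5]
Step 3: flows [1->0,1=2] -> levels [3 4 5]
Tank 1 first reaches <=4 at step 3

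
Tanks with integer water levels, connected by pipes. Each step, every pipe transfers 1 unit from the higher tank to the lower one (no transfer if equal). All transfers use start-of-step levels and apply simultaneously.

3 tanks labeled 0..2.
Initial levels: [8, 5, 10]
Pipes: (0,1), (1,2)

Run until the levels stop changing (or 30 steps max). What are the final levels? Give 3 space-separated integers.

Step 1: flows [0->1,2->1] -> levels [7 7 9]
Step 2: flows [0=1,2->1] -> levels [7 8 8]
Step 3: flows [1->0,1=2] -> levels [8 7 8]
Step 4: flows [0->1,2->1] -> levels [7 9 7]
Step 5: flows [1->0,1->2] -> levels [8 7 8]
  -> period-2 cycle: step 5 state = step 3 state; never stabilizes
  -> state at step 30: (30-3) mod 2 = 1, same as step 4 -> [7 9 7]

Answer: 7 9 7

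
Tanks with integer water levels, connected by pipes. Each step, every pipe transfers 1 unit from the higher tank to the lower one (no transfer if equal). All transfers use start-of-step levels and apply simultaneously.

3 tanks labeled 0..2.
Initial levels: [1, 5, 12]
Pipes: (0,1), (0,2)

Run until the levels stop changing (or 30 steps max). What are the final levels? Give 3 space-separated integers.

Step 1: flows [1->0,2->0] -> levels [3 4 11]
Step 2: flows [1->0,2->0] -> levels [5 3 10]
Step 3: flows [0->1,2->0] -> levels [5 4 9]
Step 4: flows [0->1,2->0] -> levels [5 5 8]
Step 5: flows [0=1,2->0] -> levels [6 5 7]
Step 6: flows [0->1,2->0] -> levels [6 6 6]
Step 7: flows [0=1,0=2] -> levels [6 6 6]
  -> stable (no change)

Answer: 6 6 6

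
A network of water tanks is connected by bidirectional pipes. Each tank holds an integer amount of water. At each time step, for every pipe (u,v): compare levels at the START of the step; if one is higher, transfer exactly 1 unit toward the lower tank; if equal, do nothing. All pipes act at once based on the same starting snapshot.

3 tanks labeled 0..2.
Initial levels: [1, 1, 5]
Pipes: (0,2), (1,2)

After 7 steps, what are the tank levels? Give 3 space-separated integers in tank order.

Step 1: flows [2->0,2->1] -> levels [2 2 3]
Step 2: flows [2->0,2->1] -> levels [3 3 1]
Step 3: flows [0->2,1->2] -> levels [2 2 3]
  -> period-2 cycle: step 3 state = step 1 state
  -> state at step 7: (7-1) mod 2 = 0, same as step 1 -> [2 2 3]

Answer: 2 2 3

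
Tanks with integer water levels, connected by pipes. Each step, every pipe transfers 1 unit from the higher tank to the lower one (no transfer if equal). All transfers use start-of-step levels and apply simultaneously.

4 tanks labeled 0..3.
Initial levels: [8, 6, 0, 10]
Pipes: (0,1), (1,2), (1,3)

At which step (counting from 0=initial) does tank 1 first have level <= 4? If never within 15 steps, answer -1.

Step 1: flows [0->1,1->2,3->1] -> levels [7 7 1 9]
Step 2: flows [0=1,1->2,3->1] -> levels [7 7 2 8]
Step 3: flows [0=1,1->2,3->1] -> levels [7 7 3 7]
Step 4: flows [0=1,1->2,1=3] -> levels [7 6 4 7]
Step 5: flows [0->1,1->2,3->1] -> levels [6 7 5 6]
Step 6: flows [1->0,1->2,1->3] -> levels [7 4 6 7]
Tank 1 first reaches <=4 at step 6

Answer: 6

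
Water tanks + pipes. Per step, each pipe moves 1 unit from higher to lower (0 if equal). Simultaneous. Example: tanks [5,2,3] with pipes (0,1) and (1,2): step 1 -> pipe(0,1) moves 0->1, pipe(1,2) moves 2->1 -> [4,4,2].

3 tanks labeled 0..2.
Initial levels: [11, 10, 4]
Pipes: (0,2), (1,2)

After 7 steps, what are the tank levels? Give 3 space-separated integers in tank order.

Answer: 8 8 9

Derivation:
Step 1: flows [0->2,1->2] -> levels [10 9 6]
Step 2: flows [0->2,1->2] -> levels [9 8 8]
Step 3: flows [0->2,1=2] -> levels [8 8 9]
Step 4: flows [2->0,2->1] -> levels [9 9 7]
Step 5: flows [0->2,1->2] -> levels [8 8 9]
  -> period-2 cycle: step 5 state = step 3 state
  -> state at step 7: (7-3) mod 2 = 0, same as step 3 -> [8 8 9]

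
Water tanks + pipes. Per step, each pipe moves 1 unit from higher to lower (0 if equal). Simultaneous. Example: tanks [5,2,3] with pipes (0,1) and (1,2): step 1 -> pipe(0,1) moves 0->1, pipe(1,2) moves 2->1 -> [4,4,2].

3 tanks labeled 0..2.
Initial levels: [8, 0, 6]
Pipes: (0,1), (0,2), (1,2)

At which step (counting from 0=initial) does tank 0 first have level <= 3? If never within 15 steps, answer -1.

Answer: -1

Derivation:
Step 1: flows [0->1,0->2,2->1] -> levels [6 2 6]
Step 2: flows [0->1,0=2,2->1] -> levels [5 4 5]
Step 3: flows [0->1,0=2,2->1] -> levels [4 6 4]
Step 4: flows [1->0,0=2,1->2] -> levels [5 4 5]
  -> period-2 cycle (repeats step 2); tank 0 never drops to <=3
Tank 0 never reaches <=3 within 15 steps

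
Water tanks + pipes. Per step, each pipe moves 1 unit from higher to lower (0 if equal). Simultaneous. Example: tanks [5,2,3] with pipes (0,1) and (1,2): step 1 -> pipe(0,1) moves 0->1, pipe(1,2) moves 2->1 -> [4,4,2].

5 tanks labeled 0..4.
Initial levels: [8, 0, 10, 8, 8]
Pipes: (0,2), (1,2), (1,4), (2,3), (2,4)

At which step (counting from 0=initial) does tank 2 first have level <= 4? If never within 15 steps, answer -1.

Answer: 5

Derivation:
Step 1: flows [2->0,2->1,4->1,2->3,2->4] -> levels [9 2 6 9 8]
Step 2: flows [0->2,2->1,4->1,3->2,4->2] -> levels [8 4 8 8 6]
Step 3: flows [0=2,2->1,4->1,2=3,2->4] -> levels [8 6 6 8 6]
Step 4: flows [0->2,1=2,1=4,3->2,2=4] -> levels [7 6 8 7 6]
Step 5: flows [2->0,2->1,1=4,2->3,2->4] -> levels [8 7 4 8 7]
Tank 2 first reaches <=4 at step 5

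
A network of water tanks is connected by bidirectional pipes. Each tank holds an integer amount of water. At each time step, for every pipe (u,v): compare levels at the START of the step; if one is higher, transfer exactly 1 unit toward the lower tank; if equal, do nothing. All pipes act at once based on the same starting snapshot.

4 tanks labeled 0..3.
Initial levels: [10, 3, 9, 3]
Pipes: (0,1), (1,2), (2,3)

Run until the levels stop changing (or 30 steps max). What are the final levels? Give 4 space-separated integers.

Step 1: flows [0->1,2->1,2->3] -> levels [9 5 7 4]
Step 2: flows [0->1,2->1,2->3] -> levels [8 7 5 5]
Step 3: flows [0->1,1->2,2=3] -> levels [7 7 6 5]
Step 4: flows [0=1,1->2,2->3] -> levels [7 6 6 6]
Step 5: flows [0->1,1=2,2=3] -> levels [6 7 6 6]
Step 6: flows [1->0,1->2,2=3] -> levels [7 5 7 6]
Step 7: flows [0->1,2->1,2->3] -> levels [6 7 5 7]
Step 8: flows [1->0,1->2,3->2] -> levels [7 5 7 6]
  -> period-2 cycle: step 8 state = step 6 state; never stabilizes
  -> state at step 30: (30-6) mod 2 = 0, same as step 6 -> [7 5 7 6]

Answer: 7 5 7 6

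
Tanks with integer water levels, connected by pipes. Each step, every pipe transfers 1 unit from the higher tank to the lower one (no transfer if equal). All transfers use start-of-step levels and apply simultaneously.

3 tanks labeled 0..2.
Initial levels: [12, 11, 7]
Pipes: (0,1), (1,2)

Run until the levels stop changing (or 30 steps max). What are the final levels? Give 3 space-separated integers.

Step 1: flows [0->1,1->2] -> levels [11 11 8]
Step 2: flows [0=1,1->2] -> levels [11 10 9]
Step 3: flows [0->1,1->2] -> levels [10 10 10]
Step 4: flows [0=1,1=2] -> levels [10 10 10]
  -> stable (no change)

Answer: 10 10 10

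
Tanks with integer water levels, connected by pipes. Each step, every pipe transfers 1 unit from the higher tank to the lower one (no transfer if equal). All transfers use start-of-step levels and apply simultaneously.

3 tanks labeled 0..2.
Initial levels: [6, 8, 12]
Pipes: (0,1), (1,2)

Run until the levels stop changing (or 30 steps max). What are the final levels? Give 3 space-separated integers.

Answer: 9 8 9

Derivation:
Step 1: flows [1->0,2->1] -> levels [7 8 11]
Step 2: flows [1->0,2->1] -> levels [8 8 10]
Step 3: flows [0=1,2->1] -> levels [8 9 9]
Step 4: flows [1->0,1=2] -> levels [9 8 9]
Step 5: flows [0->1,2->1] -> levels [8 10 8]
Step 6: flows [1->0,1->2] -> levels [9 8 9]
  -> period-2 cycle: step 6 state = step 4 state; never stabilizes
  -> state at step 30: (30-4) mod 2 = 0, same as step 4 -> [9 8 9]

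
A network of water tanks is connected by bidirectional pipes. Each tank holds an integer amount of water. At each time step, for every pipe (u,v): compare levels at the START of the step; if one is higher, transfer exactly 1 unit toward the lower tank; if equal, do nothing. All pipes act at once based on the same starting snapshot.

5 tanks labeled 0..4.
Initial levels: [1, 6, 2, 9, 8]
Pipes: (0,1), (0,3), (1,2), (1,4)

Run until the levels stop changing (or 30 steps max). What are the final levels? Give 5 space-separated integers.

Answer: 7 3 5 5 6

Derivation:
Step 1: flows [1->0,3->0,1->2,4->1] -> levels [3 5 3 8 7]
Step 2: flows [1->0,3->0,1->2,4->1] -> levels [5 4 4 7 6]
Step 3: flows [0->1,3->0,1=2,4->1] -> levels [5 6 4 6 5]
Step 4: flows [1->0,3->0,1->2,1->4] -> levels [7 3 5 5 6]
Step 5: flows [0->1,0->3,2->1,4->1] -> levels [5 6 4 6 5]
  -> period-2 cycle: step 5 state = step 3 state; never stabilizes
  -> state at step 30: (30-3) mod 2 = 1, same as step 4 -> [7 3 5 5 6]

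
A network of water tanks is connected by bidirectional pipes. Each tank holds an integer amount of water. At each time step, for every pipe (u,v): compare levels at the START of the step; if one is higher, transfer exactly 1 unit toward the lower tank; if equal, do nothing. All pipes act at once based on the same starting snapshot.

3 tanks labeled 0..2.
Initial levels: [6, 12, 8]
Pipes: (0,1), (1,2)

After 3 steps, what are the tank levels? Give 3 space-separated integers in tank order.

Step 1: flows [1->0,1->2] -> levels [7 10 9]
Step 2: flows [1->0,1->2] -> levels [8 8 10]
Step 3: flows [0=1,2->1] -> levels [8 9 9]

Answer: 8 9 9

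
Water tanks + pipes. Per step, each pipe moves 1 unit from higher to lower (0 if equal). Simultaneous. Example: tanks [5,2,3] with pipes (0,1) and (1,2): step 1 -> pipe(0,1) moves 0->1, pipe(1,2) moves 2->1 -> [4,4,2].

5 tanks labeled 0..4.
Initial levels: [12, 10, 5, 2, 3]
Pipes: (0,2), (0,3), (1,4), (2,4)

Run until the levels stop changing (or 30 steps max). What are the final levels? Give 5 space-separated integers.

Answer: 7 6 5 6 8

Derivation:
Step 1: flows [0->2,0->3,1->4,2->4] -> levels [10 9 5 3 5]
Step 2: flows [0->2,0->3,1->4,2=4] -> levels [8 8 6 4 6]
Step 3: flows [0->2,0->3,1->4,2=4] -> levels [6 7 7 5 7]
Step 4: flows [2->0,0->3,1=4,2=4] -> levels [6 7 6 6 7]
Step 5: flows [0=2,0=3,1=4,4->2] -> levels [6 7 7 6 6]
Step 6: flows [2->0,0=3,1->4,2->4] -> levels [7 6 5 6 8]
Step 7: flows [0->2,0->3,4->1,4->2] -> levels [5 7 7 7 6]
Step 8: flows [2->0,3->0,1->4,2->4] -> levels [7 6 5 6 8]
  -> period-2 cycle: step 8 state = step 6 state; never stabilizes
  -> state at step 30: (30-6) mod 2 = 0, same as step 6 -> [7 6 5 6 8]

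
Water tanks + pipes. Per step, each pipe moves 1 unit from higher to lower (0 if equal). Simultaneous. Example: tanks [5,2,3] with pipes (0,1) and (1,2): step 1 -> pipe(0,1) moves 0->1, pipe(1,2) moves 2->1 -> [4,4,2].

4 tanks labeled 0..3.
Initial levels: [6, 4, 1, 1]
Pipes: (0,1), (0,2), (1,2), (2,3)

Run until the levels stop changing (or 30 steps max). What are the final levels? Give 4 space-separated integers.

Step 1: flows [0->1,0->2,1->2,2=3] -> levels [4 4 3 1]
Step 2: flows [0=1,0->2,1->2,2->3] -> levels [3 3 4 2]
Step 3: flows [0=1,2->0,2->1,2->3] -> levels [4 4 1 3]
Step 4: flows [0=1,0->2,1->2,3->2] -> levels [3 3 4 2]
  -> period-2 cycle: step 4 state = step 2 state; never stabilizes
  -> state at step 30: (30-2) mod 2 = 0, same as step 2 -> [3 3 4 2]

Answer: 3 3 4 2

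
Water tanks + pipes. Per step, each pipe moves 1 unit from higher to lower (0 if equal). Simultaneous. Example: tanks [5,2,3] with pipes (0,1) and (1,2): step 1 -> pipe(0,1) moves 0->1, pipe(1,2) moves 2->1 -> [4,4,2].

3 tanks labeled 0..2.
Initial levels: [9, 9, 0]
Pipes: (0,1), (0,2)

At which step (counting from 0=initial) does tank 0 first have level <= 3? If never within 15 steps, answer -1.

Answer: -1

Derivation:
Step 1: flows [0=1,0->2] -> levels [8 9 1]
Step 2: flows [1->0,0->2] -> levels [8 8 2]
Step 3: flows [0=1,0->2] -> levels [7 8 3]
Step 4: flows [1->0,0->2] -> levels [7 7 4]
Step 5: flows [0=1,0->2] -> levels [6 7 5]
Step 6: flows [1->0,0->2] -> levels [6 6 6]
Step 7: flows [0=1,0=2] -> levels [6 6 6]
  -> stable; tank 0 stays at 6 > 3
Tank 0 never reaches <=3 within 15 steps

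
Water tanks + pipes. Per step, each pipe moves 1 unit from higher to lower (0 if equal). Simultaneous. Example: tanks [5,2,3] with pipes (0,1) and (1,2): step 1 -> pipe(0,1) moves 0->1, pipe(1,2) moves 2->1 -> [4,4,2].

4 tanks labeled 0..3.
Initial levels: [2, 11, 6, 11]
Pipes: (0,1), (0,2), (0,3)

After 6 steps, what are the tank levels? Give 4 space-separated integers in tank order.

Answer: 6 8 8 8

Derivation:
Step 1: flows [1->0,2->0,3->0] -> levels [5 10 5 10]
Step 2: flows [1->0,0=2,3->0] -> levels [7 9 5 9]
Step 3: flows [1->0,0->2,3->0] -> levels [8 8 6 8]
Step 4: flows [0=1,0->2,0=3] -> levels [7 8 7 8]
Step 5: flows [1->0,0=2,3->0] -> levels [9 7 7 7]
Step 6: flows [0->1,0->2,0->3] -> levels [6 8 8 8]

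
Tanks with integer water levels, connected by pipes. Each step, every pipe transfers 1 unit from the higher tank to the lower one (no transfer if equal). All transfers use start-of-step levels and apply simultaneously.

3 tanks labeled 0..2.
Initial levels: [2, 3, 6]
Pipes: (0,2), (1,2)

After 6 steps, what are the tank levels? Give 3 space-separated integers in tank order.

Answer: 4 4 3

Derivation:
Step 1: flows [2->0,2->1] -> levels [3 4 4]
Step 2: flows [2->0,1=2] -> levels [4 4 3]
Step 3: flows [0->2,1->2] -> levels [3 3 5]
Step 4: flows [2->0,2->1] -> levels [4 4 3]
  -> period-2 cycle: step 4 state = step 2 state
  -> state at step 6: (6-2) mod 2 = 0, same as step 2 -> [4 4 3]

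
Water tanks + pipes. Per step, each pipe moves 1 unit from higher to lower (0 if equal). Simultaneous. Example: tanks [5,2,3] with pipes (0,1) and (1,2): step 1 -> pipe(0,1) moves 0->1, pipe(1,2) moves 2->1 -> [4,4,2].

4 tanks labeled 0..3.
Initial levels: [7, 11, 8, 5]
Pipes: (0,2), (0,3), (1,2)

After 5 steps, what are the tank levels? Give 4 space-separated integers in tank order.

Step 1: flows [2->0,0->3,1->2] -> levels [7 10 8 6]
Step 2: flows [2->0,0->3,1->2] -> levels [7 9 8 7]
Step 3: flows [2->0,0=3,1->2] -> levels [8 8 8 7]
Step 4: flows [0=2,0->3,1=2] -> levels [7 8 8 8]
Step 5: flows [2->0,3->0,1=2] -> levels [9 8 7 7]

Answer: 9 8 7 7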